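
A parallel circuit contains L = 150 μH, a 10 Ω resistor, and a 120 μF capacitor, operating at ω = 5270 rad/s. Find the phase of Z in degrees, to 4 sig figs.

X_L = ωL = 0.7905 Ω
X_C = 1/(ωC) = 1.581 Ω
Parallel: admittances add. Y = 1/R + 1/(jωL) + jωC
Y = (0.1000 − j0.6326) S
|Y| = 0.6405 S → |Z| = 1/|Y| = 1.561 Ω, ∠Z = −∠Y = 81.02°

81.02°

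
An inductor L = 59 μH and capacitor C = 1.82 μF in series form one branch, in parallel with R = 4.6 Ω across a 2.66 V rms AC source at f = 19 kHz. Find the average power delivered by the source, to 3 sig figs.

1.54 W

ω = 2πf = 119400 rad/s
X_L = ωL = 7.04 Ω
X_C = 1/(ωC) = 4.60 Ω
Branch 1: Z₁ = R = 4.60 Ω
Branch 2 (series LC): Z₂ = j(X_L − X_C) = j2.44 Ω
Parallel: Z = Z₁Z₂/(Z₁+Z₂), |Z| = 2.16 Ω, ∠Z = 62.0°
I = V/|Z| = 1.23 A
P = VI cos φ = 2.66 × 1.23 × cos(62.0°) = 1.54 W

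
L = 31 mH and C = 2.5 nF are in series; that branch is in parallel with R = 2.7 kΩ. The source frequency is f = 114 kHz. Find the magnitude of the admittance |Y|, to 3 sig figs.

373 μS

ω = 2πf = 716300 rad/s
X_L = ωL = 22200 Ω
X_C = 1/(ωC) = 558 Ω
Branch 1: Z₁ = R = 2700 Ω
Branch 2 (series LC): Z₂ = j(X_L − X_C) = j21600 Ω
Parallel: Z = Z₁Z₂/(Z₁+Z₂), |Z| = 2680 Ω, ∠Z = 7.11°
|Y| = 1/|Z| = 373 μS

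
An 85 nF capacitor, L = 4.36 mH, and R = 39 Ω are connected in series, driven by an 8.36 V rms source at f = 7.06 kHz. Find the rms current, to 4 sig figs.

ω = 2πf = 44360 rad/s
X_L = ωL = 193.4 Ω
X_C = 1/(ωC) = 265.2 Ω
Net reactance X = X_L − X_C = -71.81 Ω
Z = 39.00 − j71.81 Ω
|Z| = √(39.00² + 71.81²) = 81.71 Ω
I = V/|Z| = 8.36/81.71 = 102.3 mA

102.3 mA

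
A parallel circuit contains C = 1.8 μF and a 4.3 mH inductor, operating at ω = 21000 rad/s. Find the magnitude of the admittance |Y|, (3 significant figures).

26.7 mS

X_L = ωL = 90.3 Ω
X_C = 1/(ωC) = 26.5 Ω
Parallel: admittances add. Y = 1/(jωL) + jωC
Y = (0 + j0.0267) S
|Y| = 0.0267 S → |Z| = 1/|Y| = 37.4 Ω, ∠Z = −∠Y = -90.0°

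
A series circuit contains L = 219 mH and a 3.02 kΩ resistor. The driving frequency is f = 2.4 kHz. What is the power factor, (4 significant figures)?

ω = 2πf = 15080 rad/s
X_L = ωL = 3302 Ω
Z = 3020 + j3302 Ω
|Z| = √(3020² + 3302²) = 4475 Ω
∠Z = arctan(3302/3020) = 47.56°
cos φ = cos(47.56°) = 0.6748

0.6748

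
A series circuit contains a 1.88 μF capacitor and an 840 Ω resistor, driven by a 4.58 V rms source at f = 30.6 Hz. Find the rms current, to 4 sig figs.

1.584 mA

ω = 2πf = 192.3 rad/s
X_C = 1/(ωC) = 2767 Ω
Z = 840.0 − j2767 Ω
|Z| = √(840.0² + 2767²) = 2891 Ω
I = V/|Z| = 4.58/2891 = 1.584 mA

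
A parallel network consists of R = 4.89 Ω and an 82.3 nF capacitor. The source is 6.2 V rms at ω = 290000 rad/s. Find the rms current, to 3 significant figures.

1.28 A

X_C = 1/(ωC) = 41.9 Ω
Parallel: admittances add. Y = 1/R + jωC
Y = (0.204 + j0.0239) S
|Y| = 0.206 S → |Z| = 1/|Y| = 4.86 Ω, ∠Z = −∠Y = -6.66°
I = V/|Z| = 6.2/4.86 = 1.28 A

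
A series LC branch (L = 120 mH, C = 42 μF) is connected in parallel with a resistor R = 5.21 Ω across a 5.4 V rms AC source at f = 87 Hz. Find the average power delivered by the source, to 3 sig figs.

5.60 W

ω = 2πf = 546.6 rad/s
X_L = ωL = 65.6 Ω
X_C = 1/(ωC) = 43.6 Ω
Branch 1: Z₁ = R = 5.21 Ω
Branch 2 (series LC): Z₂ = j(X_L − X_C) = j22.0 Ω
Parallel: Z = Z₁Z₂/(Z₁+Z₂), |Z| = 5.07 Ω, ∠Z = 13.3°
I = V/|Z| = 1.07 A
P = VI cos φ = 5.4 × 1.07 × cos(13.3°) = 5.60 W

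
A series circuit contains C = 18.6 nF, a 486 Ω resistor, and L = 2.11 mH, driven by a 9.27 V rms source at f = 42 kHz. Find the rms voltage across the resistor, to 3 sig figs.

ω = 2πf = 263900 rad/s
X_L = ωL = 557 Ω
X_C = 1/(ωC) = 204 Ω
Net reactance X = X_L − X_C = 353 Ω
Z = 486 + j353 Ω
|Z| = √(486² + 353²) = 601 Ω
I = V/|Z| = 15.4 mA
V_R = I·|Z_R| = 0.0154 × 486 = 7.50 V

7.50 V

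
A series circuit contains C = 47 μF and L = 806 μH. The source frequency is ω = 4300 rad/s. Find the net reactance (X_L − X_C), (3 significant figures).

X_L = ωL = 3.47 Ω
X_C = 1/(ωC) = 4.95 Ω
X = 3.47 − 4.95 = -1.48 Ω

-1.48 Ω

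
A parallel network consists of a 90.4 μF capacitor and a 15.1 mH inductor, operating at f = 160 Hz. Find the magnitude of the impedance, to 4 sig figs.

ω = 2πf = 1005 rad/s
X_L = ωL = 15.18 Ω
X_C = 1/(ωC) = 11.00 Ω
Parallel: admittances add. Y = 1/(jωL) + jωC
Y = (0 + j0.02500) S
|Y| = 0.02500 S → |Z| = 1/|Y| = 39.99 Ω, ∠Z = −∠Y = -90.00°

39.99 Ω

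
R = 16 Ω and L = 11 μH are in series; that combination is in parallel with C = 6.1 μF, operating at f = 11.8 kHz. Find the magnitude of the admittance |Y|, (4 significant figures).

453.4 mS

ω = 2πf = 74140 rad/s
X_L = ωL = 0.8156 Ω
X_C = 1/(ωC) = 2.211 Ω
Branch 1 (R+jX_L): Z₁ = 16.00 + j0.8156 Ω, |Z₁| = 16.02 Ω
Branch 2 (−jX_C): Z₂ = −j2.211 Ω
Parallel: Z = Z₁Z₂/(Z₁+Z₂), |Z| = 2.206 Ω, ∠Z = -82.10°
|Y| = 1/|Z| = 453.4 mS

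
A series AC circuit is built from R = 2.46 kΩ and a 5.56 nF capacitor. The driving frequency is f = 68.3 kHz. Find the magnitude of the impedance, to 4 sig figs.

ω = 2πf = 429100 rad/s
X_C = 1/(ωC) = 419.1 Ω
Z = 2460 − j419.1 Ω
|Z| = √(2460² + 419.1²) = 2495 Ω

2495 Ω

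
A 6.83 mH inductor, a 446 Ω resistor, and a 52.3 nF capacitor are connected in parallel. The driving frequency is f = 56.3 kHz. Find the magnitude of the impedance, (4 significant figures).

54.87 Ω

ω = 2πf = 353700 rad/s
X_L = ωL = 2416 Ω
X_C = 1/(ωC) = 54.05 Ω
Parallel: admittances add. Y = 1/R + 1/(jωL) + jωC
Y = (0.002242 + j0.01809) S
|Y| = 0.01823 S → |Z| = 1/|Y| = 54.87 Ω, ∠Z = −∠Y = -82.93°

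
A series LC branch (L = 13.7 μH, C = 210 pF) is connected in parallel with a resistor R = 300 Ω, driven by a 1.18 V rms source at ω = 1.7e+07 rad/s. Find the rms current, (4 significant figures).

X_L = ωL = 232.9 Ω
X_C = 1/(ωC) = 280.1 Ω
Branch 1: Z₁ = R = 300.0 Ω
Branch 2 (series LC): Z₂ = j(X_L − X_C) = −j47.21 Ω
Parallel: Z = Z₁Z₂/(Z₁+Z₂), |Z| = 46.64 Ω, ∠Z = -81.06°
I = V/|Z| = 1.18/46.64 = 25.30 mA

25.30 mA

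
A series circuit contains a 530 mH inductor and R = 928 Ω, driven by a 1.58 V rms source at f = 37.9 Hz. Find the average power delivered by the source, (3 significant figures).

ω = 2πf = 238.1 rad/s
X_L = ωL = 126 Ω
Z = 928 + j126 Ω
|Z| = √(928² + 126²) = 937 Ω
∠Z = arctan(126/928) = 7.74°
I = V/|Z| = 1.69 mA
P = VI cos φ = 1.58 × 0.00169 × cos(7.74°) = 2.64 mW

2.64 mW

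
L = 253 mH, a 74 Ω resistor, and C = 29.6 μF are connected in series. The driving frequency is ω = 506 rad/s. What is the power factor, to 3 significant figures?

X_L = ωL = 128 Ω
X_C = 1/(ωC) = 66.8 Ω
Net reactance X = X_L − X_C = 61.3 Ω
Z = 74.0 + j61.3 Ω
|Z| = √(74.0² + 61.3²) = 96.1 Ω
∠Z = arctan(61.3/74.0) = 39.6°
cos φ = cos(39.6°) = 0.770

0.770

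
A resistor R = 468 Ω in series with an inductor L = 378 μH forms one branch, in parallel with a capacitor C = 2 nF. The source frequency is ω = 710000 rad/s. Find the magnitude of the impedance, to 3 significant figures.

594 Ω

X_L = ωL = 268 Ω
X_C = 1/(ωC) = 704 Ω
Branch 1 (R+jX_L): Z₁ = 468 + j268 Ω, |Z₁| = 539 Ω
Branch 2 (−jX_C): Z₂ = −j704 Ω
Parallel: Z = Z₁Z₂/(Z₁+Z₂), |Z| = 594 Ω, ∠Z = -17.2°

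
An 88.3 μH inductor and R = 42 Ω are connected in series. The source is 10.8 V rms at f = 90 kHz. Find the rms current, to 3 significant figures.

166 mA

ω = 2πf = 565500 rad/s
X_L = ωL = 49.9 Ω
Z = 42.0 + j49.9 Ω
|Z| = √(42.0² + 49.9²) = 65.2 Ω
I = V/|Z| = 10.8/65.2 = 166 mA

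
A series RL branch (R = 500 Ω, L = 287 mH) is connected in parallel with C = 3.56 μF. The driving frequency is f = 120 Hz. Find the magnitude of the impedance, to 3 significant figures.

ω = 2πf = 754.0 rad/s
X_L = ωL = 216 Ω
X_C = 1/(ωC) = 373 Ω
Branch 1 (R+jX_L): Z₁ = 500 + j216 Ω, |Z₁| = 545 Ω
Branch 2 (−jX_C): Z₂ = −j373 Ω
Parallel: Z = Z₁Z₂/(Z₁+Z₂), |Z| = 387 Ω, ∠Z = -49.3°

387 Ω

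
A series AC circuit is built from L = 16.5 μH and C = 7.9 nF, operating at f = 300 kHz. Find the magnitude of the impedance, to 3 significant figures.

36.1 Ω

ω = 2πf = 1.885e+06 rad/s
X_L = ωL = 31.1 Ω
X_C = 1/(ωC) = 67.2 Ω
Net reactance X = X_L − X_C = -36.1 Ω
Z = − j36.1 Ω
|Z| = √(0² + 36.1²) = 36.1 Ω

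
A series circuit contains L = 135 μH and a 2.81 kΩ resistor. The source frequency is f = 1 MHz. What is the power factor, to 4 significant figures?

ω = 2πf = 6.283e+06 rad/s
X_L = ωL = 848.2 Ω
Z = 2810 + j848.2 Ω
|Z| = √(2810² + 848.2²) = 2935 Ω
∠Z = arctan(848.2/2810) = 16.80°
cos φ = cos(16.80°) = 0.9573

0.9573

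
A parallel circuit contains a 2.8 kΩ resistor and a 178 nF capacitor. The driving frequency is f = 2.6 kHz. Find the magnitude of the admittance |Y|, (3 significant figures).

ω = 2πf = 16340 rad/s
X_C = 1/(ωC) = 344 Ω
Parallel: admittances add. Y = 1/R + jωC
Y = (0.000357 + j0.00291) S
|Y| = 0.00293 S → |Z| = 1/|Y| = 341 Ω, ∠Z = −∠Y = -83.0°

2.93 mS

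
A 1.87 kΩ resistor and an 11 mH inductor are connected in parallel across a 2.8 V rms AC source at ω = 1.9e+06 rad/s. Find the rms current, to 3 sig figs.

X_L = ωL = 20900 Ω
Parallel: admittances add. Y = 1/R + 1/(jωL)
Y = (0.000535 − j4.78e-05) S
|Y| = 0.000537 S → |Z| = 1/|Y| = 1860 Ω, ∠Z = −∠Y = 5.11°
I = V/|Z| = 2.8/1860 = 1.50 mA

1.50 mA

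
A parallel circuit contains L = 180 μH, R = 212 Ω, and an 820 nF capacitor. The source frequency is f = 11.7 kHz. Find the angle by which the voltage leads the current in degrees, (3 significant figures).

ω = 2πf = 73510 rad/s
X_L = ωL = 13.2 Ω
X_C = 1/(ωC) = 16.6 Ω
Parallel: admittances add. Y = 1/R + 1/(jωL) + jωC
Y = (0.00472 − j0.0153) S
|Y| = 0.0160 S → |Z| = 1/|Y| = 62.5 Ω, ∠Z = −∠Y = 72.9°

72.9°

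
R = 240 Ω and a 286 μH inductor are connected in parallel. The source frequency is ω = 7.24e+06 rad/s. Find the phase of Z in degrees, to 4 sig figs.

X_L = ωL = 2071 Ω
Parallel: admittances add. Y = 1/R + 1/(jωL)
Y = (0.004167 − j0.0004829) S
|Y| = 0.004195 S → |Z| = 1/|Y| = 238.4 Ω, ∠Z = −∠Y = 6.611°

6.611°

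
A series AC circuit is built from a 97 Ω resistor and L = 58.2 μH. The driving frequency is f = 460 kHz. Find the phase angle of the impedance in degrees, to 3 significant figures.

60.0°

ω = 2πf = 2.89e+06 rad/s
X_L = ωL = 168 Ω
Z = 97.0 + j168 Ω
|Z| = √(97.0² + 168²) = 194 Ω
∠Z = arctan(168/97.0) = 60.0°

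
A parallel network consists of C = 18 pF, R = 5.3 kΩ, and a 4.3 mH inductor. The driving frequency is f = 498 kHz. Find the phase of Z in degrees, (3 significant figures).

5.45°

ω = 2πf = 3.129e+06 rad/s
X_L = ωL = 13500 Ω
X_C = 1/(ωC) = 17800 Ω
Parallel: admittances add. Y = 1/R + 1/(jωL) + jωC
Y = (0.000189 − j1.8e-05) S
|Y| = 0.000190 S → |Z| = 1/|Y| = 5280 Ω, ∠Z = −∠Y = 5.45°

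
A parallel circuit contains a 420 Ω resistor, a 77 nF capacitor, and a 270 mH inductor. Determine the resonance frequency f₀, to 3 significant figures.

ω₀ = 1/√(LC) = 1/√(0.27 × 7.7e-08) = 6935 rad/s
f₀ = ω₀/(2π) = 1.10 kHz

1.10 kHz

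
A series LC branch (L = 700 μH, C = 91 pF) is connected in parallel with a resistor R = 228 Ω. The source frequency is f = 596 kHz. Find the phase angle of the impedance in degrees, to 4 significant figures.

ω = 2πf = 3.745e+06 rad/s
X_L = ωL = 2621 Ω
X_C = 1/(ωC) = 2934 Ω
Branch 1: Z₁ = R = 228.0 Ω
Branch 2 (series LC): Z₂ = j(X_L − X_C) = −j313.1 Ω
Parallel: Z = Z₁Z₂/(Z₁+Z₂), |Z| = 184.3 Ω, ∠Z = -36.06°

-36.06°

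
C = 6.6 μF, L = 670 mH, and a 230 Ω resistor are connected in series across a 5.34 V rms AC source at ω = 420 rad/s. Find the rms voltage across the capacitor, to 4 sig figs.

X_L = ωL = 281.4 Ω
X_C = 1/(ωC) = 360.8 Ω
Net reactance X = X_L − X_C = -79.35 Ω
Z = 230.0 − j79.35 Ω
|Z| = √(230.0² + 79.35²) = 243.3 Ω
I = V/|Z| = 21.95 mA
V_C = I·|Z_C| = 0.02195 × 360.8 = 7.918 V

7.918 V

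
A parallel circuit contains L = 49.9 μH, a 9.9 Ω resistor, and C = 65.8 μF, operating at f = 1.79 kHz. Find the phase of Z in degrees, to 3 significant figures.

ω = 2πf = 11250 rad/s
X_L = ωL = 0.561 Ω
X_C = 1/(ωC) = 1.35 Ω
Parallel: admittances add. Y = 1/R + 1/(jωL) + jωC
Y = (0.101 − j1.04) S
|Y| = 1.05 S → |Z| = 1/|Y| = 0.955 Ω, ∠Z = −∠Y = 84.5°

84.5°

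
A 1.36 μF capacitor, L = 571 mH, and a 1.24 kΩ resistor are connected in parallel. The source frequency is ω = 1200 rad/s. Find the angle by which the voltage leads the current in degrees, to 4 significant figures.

-12.08°

X_L = ωL = 685.2 Ω
X_C = 1/(ωC) = 612.7 Ω
Parallel: admittances add. Y = 1/R + 1/(jωL) + jωC
Y = (0.0008065 + j0.0001726) S
|Y| = 0.0008247 S → |Z| = 1/|Y| = 1213 Ω, ∠Z = −∠Y = -12.08°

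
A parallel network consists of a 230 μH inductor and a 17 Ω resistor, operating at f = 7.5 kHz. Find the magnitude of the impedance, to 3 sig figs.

9.14 Ω

ω = 2πf = 47120 rad/s
X_L = ωL = 10.8 Ω
Parallel: admittances add. Y = 1/R + 1/(jωL)
Y = (0.0588 − j0.0923) S
|Y| = 0.109 S → |Z| = 1/|Y| = 9.14 Ω, ∠Z = −∠Y = 57.5°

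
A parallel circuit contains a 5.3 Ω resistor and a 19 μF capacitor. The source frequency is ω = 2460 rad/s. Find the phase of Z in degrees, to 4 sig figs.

-13.91°

X_C = 1/(ωC) = 21.39 Ω
Parallel: admittances add. Y = 1/R + jωC
Y = (0.1887 + j0.04674) S
|Y| = 0.1944 S → |Z| = 1/|Y| = 5.145 Ω, ∠Z = −∠Y = -13.91°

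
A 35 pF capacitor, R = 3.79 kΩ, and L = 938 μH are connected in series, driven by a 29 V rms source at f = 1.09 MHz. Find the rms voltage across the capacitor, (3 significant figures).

27.4 V

ω = 2πf = 6.849e+06 rad/s
X_L = ωL = 6420 Ω
X_C = 1/(ωC) = 4170 Ω
Net reactance X = X_L − X_C = 2250 Ω
Z = 3790 + j2250 Ω
|Z| = √(3790² + 2250²) = 4410 Ω
I = V/|Z| = 6.58 mA
V_C = I·|Z_C| = 0.00658 × 4170 = 27.4 V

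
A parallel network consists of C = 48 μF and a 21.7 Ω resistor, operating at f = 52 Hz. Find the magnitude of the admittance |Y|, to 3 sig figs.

ω = 2πf = 326.7 rad/s
X_C = 1/(ωC) = 63.8 Ω
Parallel: admittances add. Y = 1/R + jωC
Y = (0.0461 + j0.0157) S
|Y| = 0.0487 S → |Z| = 1/|Y| = 20.5 Ω, ∠Z = −∠Y = -18.8°

48.7 mS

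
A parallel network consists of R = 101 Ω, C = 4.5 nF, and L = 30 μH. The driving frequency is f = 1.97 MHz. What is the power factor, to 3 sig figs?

ω = 2πf = 1.238e+07 rad/s
X_L = ωL = 371 Ω
X_C = 1/(ωC) = 18.0 Ω
Parallel: admittances add. Y = 1/R + 1/(jωL) + jωC
Y = (0.00990 + j0.0530) S
|Y| = 0.0539 S → |Z| = 1/|Y| = 18.5 Ω, ∠Z = −∠Y = -79.4°
cos φ = cos(-79.4°) = 0.184

0.184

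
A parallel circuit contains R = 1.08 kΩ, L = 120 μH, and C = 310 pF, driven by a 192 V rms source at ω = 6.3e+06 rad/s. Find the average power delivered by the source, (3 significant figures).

X_L = ωL = 756 Ω
X_C = 1/(ωC) = 512 Ω
Parallel: admittances add. Y = 1/R + 1/(jωL) + jωC
Y = (0.000926 + j0.000630) S
|Y| = 0.00112 S → |Z| = 1/|Y| = 893 Ω, ∠Z = −∠Y = -34.2°
I = V/|Z| = 215 mA
P = VI cos φ = 192 × 0.215 × cos(-34.2°) = 34.1 W

34.1 W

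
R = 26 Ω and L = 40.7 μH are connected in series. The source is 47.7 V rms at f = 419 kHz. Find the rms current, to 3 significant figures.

433 mA

ω = 2πf = 2.633e+06 rad/s
X_L = ωL = 107 Ω
Z = 26.0 + j107 Ω
|Z| = √(26.0² + 107²) = 110 Ω
I = V/|Z| = 47.7/110 = 433 mA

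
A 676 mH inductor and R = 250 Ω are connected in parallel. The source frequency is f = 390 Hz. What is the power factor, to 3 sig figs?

0.989

ω = 2πf = 2450 rad/s
X_L = ωL = 1660 Ω
Parallel: admittances add. Y = 1/R + 1/(jωL)
Y = (0.00400 − j0.000604) S
|Y| = 0.00405 S → |Z| = 1/|Y| = 247 Ω, ∠Z = −∠Y = 8.58°
cos φ = cos(8.58°) = 0.989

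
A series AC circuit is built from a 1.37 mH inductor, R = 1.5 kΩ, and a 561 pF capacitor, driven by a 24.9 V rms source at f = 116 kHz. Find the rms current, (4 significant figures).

ω = 2πf = 728800 rad/s
X_L = ωL = 998.5 Ω
X_C = 1/(ωC) = 2446 Ω
Net reactance X = X_L − X_C = -1447 Ω
Z = 1500 − j1447 Ω
|Z| = √(1500² + 1447²) = 2084 Ω
I = V/|Z| = 24.9/2084 = 11.95 mA

11.95 mA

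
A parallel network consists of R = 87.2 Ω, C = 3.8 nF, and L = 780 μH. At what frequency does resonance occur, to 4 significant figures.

ω₀ = 1/√(LC) = 1/√(0.00078 × 3.8e-09) = 580800 rad/s
f₀ = ω₀/(2π) = 92.44 kHz

92.44 kHz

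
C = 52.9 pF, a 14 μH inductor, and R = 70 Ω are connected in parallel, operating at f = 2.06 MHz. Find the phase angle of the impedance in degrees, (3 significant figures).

18.7°

ω = 2πf = 1.294e+07 rad/s
X_L = ωL = 181 Ω
X_C = 1/(ωC) = 1460 Ω
Parallel: admittances add. Y = 1/R + 1/(jωL) + jωC
Y = (0.0143 − j0.00483) S
|Y| = 0.0151 S → |Z| = 1/|Y| = 66.3 Ω, ∠Z = −∠Y = 18.7°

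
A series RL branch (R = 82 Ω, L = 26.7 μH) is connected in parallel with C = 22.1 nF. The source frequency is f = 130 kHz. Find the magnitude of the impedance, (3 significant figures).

ω = 2πf = 816800 rad/s
X_L = ωL = 21.8 Ω
X_C = 1/(ωC) = 55.4 Ω
Branch 1 (R+jX_L): Z₁ = 82.0 + j21.8 Ω, |Z₁| = 84.9 Ω
Branch 2 (−jX_C): Z₂ = −j55.4 Ω
Parallel: Z = Z₁Z₂/(Z₁+Z₂), |Z| = 53.0 Ω, ∠Z = -52.8°

53.0 Ω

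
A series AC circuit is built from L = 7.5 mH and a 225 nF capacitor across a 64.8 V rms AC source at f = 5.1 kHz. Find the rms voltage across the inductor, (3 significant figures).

ω = 2πf = 32040 rad/s
X_L = ωL = 240 Ω
X_C = 1/(ωC) = 139 Ω
Net reactance X = X_L − X_C = 102 Ω
Z = j102 Ω
|Z| = √(0² + 102²) = 102 Ω
I = V/|Z| = 638 mA
V_L = I·|Z_L| = 0.638 × 240 = 153 V

153 V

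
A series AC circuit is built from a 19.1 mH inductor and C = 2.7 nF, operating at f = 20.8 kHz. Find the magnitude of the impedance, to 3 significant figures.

ω = 2πf = 130700 rad/s
X_L = ωL = 2500 Ω
X_C = 1/(ωC) = 2830 Ω
Net reactance X = X_L − X_C = -338 Ω
Z = − j338 Ω
|Z| = √(0² + 338²) = 338 Ω

338 Ω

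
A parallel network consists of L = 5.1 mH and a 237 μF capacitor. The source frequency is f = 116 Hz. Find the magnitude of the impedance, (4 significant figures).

ω = 2πf = 728.8 rad/s
X_L = ωL = 3.717 Ω
X_C = 1/(ωC) = 5.789 Ω
Parallel: admittances add. Y = 1/(jωL) + jωC
Y = (0 − j0.09629) S
|Y| = 0.09629 S → |Z| = 1/|Y| = 10.39 Ω, ∠Z = −∠Y = 90.00°

10.39 Ω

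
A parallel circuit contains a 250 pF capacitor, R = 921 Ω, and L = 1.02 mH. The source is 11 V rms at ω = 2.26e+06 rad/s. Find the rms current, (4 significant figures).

12.03 mA

X_L = ωL = 2305 Ω
X_C = 1/(ωC) = 1770 Ω
Parallel: admittances add. Y = 1/R + 1/(jωL) + jωC
Y = (0.001086 + j0.0001312) S
|Y| = 0.001094 S → |Z| = 1/|Y| = 914.3 Ω, ∠Z = −∠Y = -6.890°
I = V/|Z| = 11/914.3 = 12.03 mA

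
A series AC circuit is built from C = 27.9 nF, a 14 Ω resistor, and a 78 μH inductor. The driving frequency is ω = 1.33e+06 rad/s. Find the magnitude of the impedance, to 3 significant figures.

X_L = ωL = 104 Ω
X_C = 1/(ωC) = 26.9 Ω
Net reactance X = X_L − X_C = 76.8 Ω
Z = 14.0 + j76.8 Ω
|Z| = √(14.0² + 76.8²) = 78.1 Ω

78.1 Ω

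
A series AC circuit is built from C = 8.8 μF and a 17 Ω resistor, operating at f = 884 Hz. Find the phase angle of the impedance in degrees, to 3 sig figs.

ω = 2πf = 5554 rad/s
X_C = 1/(ωC) = 20.5 Ω
Z = 17.0 − j20.5 Ω
|Z| = √(17.0² + 20.5²) = 26.6 Ω
∠Z = arctan(-20.5/17.0) = -50.3°

-50.3°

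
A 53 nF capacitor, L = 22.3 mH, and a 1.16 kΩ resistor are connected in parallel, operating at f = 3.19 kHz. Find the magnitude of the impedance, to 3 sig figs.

ω = 2πf = 20040 rad/s
X_L = ωL = 447 Ω
X_C = 1/(ωC) = 941 Ω
Parallel: admittances add. Y = 1/R + 1/(jωL) + jωC
Y = (0.000862 − j0.00118) S
|Y| = 0.00146 S → |Z| = 1/|Y| = 686 Ω, ∠Z = −∠Y = 53.7°

686 Ω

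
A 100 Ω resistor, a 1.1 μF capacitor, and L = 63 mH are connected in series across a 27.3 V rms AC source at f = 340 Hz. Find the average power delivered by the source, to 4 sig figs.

787.3 mW

ω = 2πf = 2136 rad/s
X_L = ωL = 134.6 Ω
X_C = 1/(ωC) = 425.5 Ω
Net reactance X = X_L − X_C = -291.0 Ω
Z = 100.0 − j291.0 Ω
|Z| = √(100.0² + 291.0²) = 307.7 Ω
∠Z = arctan(-291.0/100.0) = -71.03°
I = V/|Z| = 88.73 mA
P = VI cos φ = 27.3 × 0.08873 × cos(-71.03°) = 787.3 mW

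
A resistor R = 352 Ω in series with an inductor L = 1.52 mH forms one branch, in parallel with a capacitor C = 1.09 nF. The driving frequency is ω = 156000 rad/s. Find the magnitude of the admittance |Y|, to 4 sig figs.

2.266 mS

X_L = ωL = 237.1 Ω
X_C = 1/(ωC) = 5881 Ω
Branch 1 (R+jX_L): Z₁ = 352.0 + j237.1 Ω, |Z₁| = 424.4 Ω
Branch 2 (−jX_C): Z₂ = −j5881 Ω
Parallel: Z = Z₁Z₂/(Z₁+Z₂), |Z| = 441.4 Ω, ∠Z = 30.40°
|Y| = 1/|Z| = 2.266 mS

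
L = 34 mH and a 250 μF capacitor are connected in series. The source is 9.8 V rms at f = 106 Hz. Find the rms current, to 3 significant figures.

589 mA

ω = 2πf = 666.0 rad/s
X_L = ωL = 22.6 Ω
X_C = 1/(ωC) = 6.01 Ω
Net reactance X = X_L − X_C = 16.6 Ω
Z = j16.6 Ω
|Z| = √(0² + 16.6²) = 16.6 Ω
I = V/|Z| = 9.8/16.6 = 589 mA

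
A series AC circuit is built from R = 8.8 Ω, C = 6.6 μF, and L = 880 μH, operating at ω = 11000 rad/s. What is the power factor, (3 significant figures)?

X_L = ωL = 9.68 Ω
X_C = 1/(ωC) = 13.8 Ω
Net reactance X = X_L − X_C = -4.09 Ω
Z = 8.80 − j4.09 Ω
|Z| = √(8.80² + 4.09²) = 9.71 Ω
∠Z = arctan(-4.09/8.80) = -24.9°
cos φ = cos(-24.9°) = 0.907

0.907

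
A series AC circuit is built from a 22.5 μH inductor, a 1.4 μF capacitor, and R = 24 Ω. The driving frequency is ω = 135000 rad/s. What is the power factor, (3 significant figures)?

0.996

X_L = ωL = 3.04 Ω
X_C = 1/(ωC) = 5.29 Ω
Net reactance X = X_L − X_C = -2.25 Ω
Z = 24.0 − j2.25 Ω
|Z| = √(24.0² + 2.25²) = 24.1 Ω
∠Z = arctan(-2.25/24.0) = -5.36°
cos φ = cos(-5.36°) = 0.996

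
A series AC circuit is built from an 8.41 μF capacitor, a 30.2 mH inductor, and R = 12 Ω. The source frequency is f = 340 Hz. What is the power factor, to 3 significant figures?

0.805

ω = 2πf = 2136 rad/s
X_L = ωL = 64.5 Ω
X_C = 1/(ωC) = 55.7 Ω
Net reactance X = X_L − X_C = 8.86 Ω
Z = 12.0 + j8.86 Ω
|Z| = √(12.0² + 8.86²) = 14.9 Ω
∠Z = arctan(8.86/12.0) = 36.4°
cos φ = cos(36.4°) = 0.805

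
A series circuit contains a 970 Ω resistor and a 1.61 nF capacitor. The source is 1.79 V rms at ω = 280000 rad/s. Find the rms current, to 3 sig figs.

X_C = 1/(ωC) = 2220 Ω
Z = 970 − j2220 Ω
|Z| = √(970² + 2220²) = 2420 Ω
I = V/|Z| = 1.79/2420 = 739 μA

739 μA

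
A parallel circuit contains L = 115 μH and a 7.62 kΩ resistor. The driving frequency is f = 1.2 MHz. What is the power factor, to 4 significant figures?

ω = 2πf = 7.54e+06 rad/s
X_L = ωL = 867.1 Ω
Parallel: admittances add. Y = 1/R + 1/(jωL)
Y = (0.0001312 − j0.001153) S
|Y| = 0.001161 S → |Z| = 1/|Y| = 861.5 Ω, ∠Z = −∠Y = 83.51°
cos φ = cos(83.51°) = 0.1131

0.1131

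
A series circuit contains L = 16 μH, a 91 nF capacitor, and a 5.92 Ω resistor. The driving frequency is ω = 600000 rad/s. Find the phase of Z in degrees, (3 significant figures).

-55.8°

X_L = ωL = 9.60 Ω
X_C = 1/(ωC) = 18.3 Ω
Net reactance X = X_L − X_C = -8.72 Ω
Z = 5.92 − j8.72 Ω
|Z| = √(5.92² + 8.72²) = 10.5 Ω
∠Z = arctan(-8.72/5.92) = -55.8°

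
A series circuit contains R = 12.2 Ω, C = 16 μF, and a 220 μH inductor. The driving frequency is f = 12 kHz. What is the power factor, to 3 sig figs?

0.612

ω = 2πf = 75400 rad/s
X_L = ωL = 16.6 Ω
X_C = 1/(ωC) = 0.829 Ω
Net reactance X = X_L − X_C = 15.8 Ω
Z = 12.2 + j15.8 Ω
|Z| = √(12.2² + 15.8²) = 19.9 Ω
∠Z = arctan(15.8/12.2) = 52.3°
cos φ = cos(52.3°) = 0.612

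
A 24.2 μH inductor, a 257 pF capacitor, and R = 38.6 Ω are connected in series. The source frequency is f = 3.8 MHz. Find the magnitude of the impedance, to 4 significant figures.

416.6 Ω

ω = 2πf = 2.388e+07 rad/s
X_L = ωL = 577.8 Ω
X_C = 1/(ωC) = 163.0 Ω
Net reactance X = X_L − X_C = 414.8 Ω
Z = 38.60 + j414.8 Ω
|Z| = √(38.60² + 414.8²) = 416.6 Ω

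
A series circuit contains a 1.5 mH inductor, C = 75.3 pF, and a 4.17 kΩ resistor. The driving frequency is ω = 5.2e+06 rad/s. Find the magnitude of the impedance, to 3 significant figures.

6700 Ω

X_L = ωL = 7800 Ω
X_C = 1/(ωC) = 2550 Ω
Net reactance X = X_L − X_C = 5250 Ω
Z = 4170 + j5250 Ω
|Z| = √(4170² + 5250²) = 6700 Ω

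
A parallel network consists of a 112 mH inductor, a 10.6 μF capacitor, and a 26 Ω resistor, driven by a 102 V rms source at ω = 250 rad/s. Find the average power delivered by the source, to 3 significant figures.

X_L = ωL = 28.0 Ω
X_C = 1/(ωC) = 377 Ω
Parallel: admittances add. Y = 1/R + 1/(jωL) + jωC
Y = (0.0385 − j0.0331) S
|Y| = 0.0507 S → |Z| = 1/|Y| = 19.7 Ω, ∠Z = −∠Y = 40.7°
I = V/|Z| = 5.17 A
P = VI cos φ = 102 × 5.17 × cos(40.7°) = 400 W

400 W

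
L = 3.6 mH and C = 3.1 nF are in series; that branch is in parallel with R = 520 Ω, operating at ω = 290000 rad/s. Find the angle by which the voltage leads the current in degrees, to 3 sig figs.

X_L = ωL = 1040 Ω
X_C = 1/(ωC) = 1110 Ω
Branch 1: Z₁ = R = 520 Ω
Branch 2 (series LC): Z₂ = j(X_L − X_C) = −j68.3 Ω
Parallel: Z = Z₁Z₂/(Z₁+Z₂), |Z| = 67.8 Ω, ∠Z = -82.5°

-82.5°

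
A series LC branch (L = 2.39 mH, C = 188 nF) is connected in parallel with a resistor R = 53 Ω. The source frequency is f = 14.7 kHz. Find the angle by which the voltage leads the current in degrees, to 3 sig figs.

18.0°

ω = 2πf = 92360 rad/s
X_L = ωL = 221 Ω
X_C = 1/(ωC) = 57.6 Ω
Branch 1: Z₁ = R = 53.0 Ω
Branch 2 (series LC): Z₂ = j(X_L − X_C) = j163 Ω
Parallel: Z = Z₁Z₂/(Z₁+Z₂), |Z| = 50.4 Ω, ∠Z = 18.0°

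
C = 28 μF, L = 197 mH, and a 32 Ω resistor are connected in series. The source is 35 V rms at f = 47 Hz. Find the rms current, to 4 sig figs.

ω = 2πf = 295.3 rad/s
X_L = ωL = 58.18 Ω
X_C = 1/(ωC) = 120.9 Ω
Net reactance X = X_L − X_C = -62.76 Ω
Z = 32.00 − j62.76 Ω
|Z| = √(32.00² + 62.76²) = 70.45 Ω
I = V/|Z| = 35/70.45 = 496.8 mA

496.8 mA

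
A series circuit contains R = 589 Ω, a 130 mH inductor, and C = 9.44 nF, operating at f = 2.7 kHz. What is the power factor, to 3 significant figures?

ω = 2πf = 16960 rad/s
X_L = ωL = 2210 Ω
X_C = 1/(ωC) = 6240 Ω
Net reactance X = X_L − X_C = -4040 Ω
Z = 589 − j4040 Ω
|Z| = √(589² + 4040²) = 4080 Ω
∠Z = arctan(-4040/589) = -81.7°
cos φ = cos(-81.7°) = 0.144

0.144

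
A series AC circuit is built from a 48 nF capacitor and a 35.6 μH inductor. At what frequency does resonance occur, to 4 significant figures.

ω₀ = 1/√(LC) = 1/√(3.56e-05 × 4.8e-08) = 765000 rad/s
f₀ = ω₀/(2π) = 121.8 kHz

121.8 kHz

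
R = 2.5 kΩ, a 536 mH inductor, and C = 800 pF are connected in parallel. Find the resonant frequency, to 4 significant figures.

7.686 kHz

ω₀ = 1/√(LC) = 1/√(0.536 × 8e-10) = 48290 rad/s
f₀ = ω₀/(2π) = 7.686 kHz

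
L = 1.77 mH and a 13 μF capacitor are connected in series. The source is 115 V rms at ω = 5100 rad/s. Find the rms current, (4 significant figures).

X_L = ωL = 9.027 Ω
X_C = 1/(ωC) = 15.08 Ω
Net reactance X = X_L − X_C = -6.056 Ω
Z = − j6.056 Ω
|Z| = √(0² + 6.056²) = 6.056 Ω
I = V/|Z| = 115/6.056 = 18.99 A

18.99 A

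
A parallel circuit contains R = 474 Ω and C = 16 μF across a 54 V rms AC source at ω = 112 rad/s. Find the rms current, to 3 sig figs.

X_C = 1/(ωC) = 558 Ω
Parallel: admittances add. Y = 1/R + jωC
Y = (0.00211 + j0.00179) S
|Y| = 0.00277 S → |Z| = 1/|Y| = 361 Ω, ∠Z = −∠Y = -40.3°
I = V/|Z| = 54/361 = 149 mA

149 mA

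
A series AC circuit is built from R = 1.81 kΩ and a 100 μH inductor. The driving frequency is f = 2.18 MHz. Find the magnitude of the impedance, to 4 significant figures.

2270 Ω

ω = 2πf = 1.37e+07 rad/s
X_L = ωL = 1370 Ω
Z = 1810 + j1370 Ω
|Z| = √(1810² + 1370²) = 2270 Ω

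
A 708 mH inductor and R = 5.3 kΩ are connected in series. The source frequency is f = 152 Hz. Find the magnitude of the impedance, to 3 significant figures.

ω = 2πf = 955.0 rad/s
X_L = ωL = 676 Ω
Z = 5300 + j676 Ω
|Z| = √(5300² + 676²) = 5340 Ω

5340 Ω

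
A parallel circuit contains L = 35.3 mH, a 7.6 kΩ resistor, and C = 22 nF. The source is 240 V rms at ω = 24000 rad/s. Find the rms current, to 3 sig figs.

X_L = ωL = 847 Ω
X_C = 1/(ωC) = 1890 Ω
Parallel: admittances add. Y = 1/R + 1/(jωL) + jωC
Y = (0.000132 − j0.000652) S
|Y| = 0.000665 S → |Z| = 1/|Y| = 1500 Ω, ∠Z = −∠Y = 78.6°
I = V/|Z| = 240/1500 = 160 mA

160 mA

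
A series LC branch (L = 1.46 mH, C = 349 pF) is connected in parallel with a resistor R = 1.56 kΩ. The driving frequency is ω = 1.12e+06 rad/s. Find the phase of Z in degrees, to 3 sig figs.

-59.4°

X_L = ωL = 1640 Ω
X_C = 1/(ωC) = 2560 Ω
Branch 1: Z₁ = R = 1560 Ω
Branch 2 (series LC): Z₂ = j(X_L − X_C) = −j923 Ω
Parallel: Z = Z₁Z₂/(Z₁+Z₂), |Z| = 794 Ω, ∠Z = -59.4°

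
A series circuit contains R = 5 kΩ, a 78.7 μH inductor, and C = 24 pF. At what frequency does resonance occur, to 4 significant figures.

3.662 MHz

ω₀ = 1/√(LC) = 1/√(7.87e-05 × 2.4e-11) = 2.301e+07 rad/s
f₀ = ω₀/(2π) = 3.662 MHz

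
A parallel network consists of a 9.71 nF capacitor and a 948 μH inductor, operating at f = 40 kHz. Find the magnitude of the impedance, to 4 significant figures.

569.2 Ω

ω = 2πf = 251300 rad/s
X_L = ωL = 238.3 Ω
X_C = 1/(ωC) = 409.8 Ω
Parallel: admittances add. Y = 1/(jωL) + jωC
Y = (0 − j0.001757) S
|Y| = 0.001757 S → |Z| = 1/|Y| = 569.2 Ω, ∠Z = −∠Y = 90.00°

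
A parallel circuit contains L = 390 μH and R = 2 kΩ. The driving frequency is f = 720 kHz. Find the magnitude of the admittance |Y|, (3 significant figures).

ω = 2πf = 4.524e+06 rad/s
X_L = ωL = 1760 Ω
Parallel: admittances add. Y = 1/R + 1/(jωL)
Y = (0.000500 − j0.000567) S
|Y| = 0.000756 S → |Z| = 1/|Y| = 1320 Ω, ∠Z = −∠Y = 48.6°

756 μS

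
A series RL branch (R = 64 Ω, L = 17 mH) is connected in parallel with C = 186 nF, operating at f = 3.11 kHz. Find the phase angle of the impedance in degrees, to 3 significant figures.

ω = 2πf = 19540 rad/s
X_L = ωL = 332 Ω
X_C = 1/(ωC) = 275 Ω
Branch 1 (R+jX_L): Z₁ = 64.0 + j332 Ω, |Z₁| = 338 Ω
Branch 2 (−jX_C): Z₂ = −j275 Ω
Parallel: Z = Z₁Z₂/(Z₁+Z₂), |Z| = 1090 Ω, ∠Z = -52.6°

-52.6°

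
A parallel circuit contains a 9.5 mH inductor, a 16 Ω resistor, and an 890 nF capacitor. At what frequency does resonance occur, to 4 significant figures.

1.731 kHz

ω₀ = 1/√(LC) = 1/√(0.0095 × 8.9e-07) = 10880 rad/s
f₀ = ω₀/(2π) = 1.731 kHz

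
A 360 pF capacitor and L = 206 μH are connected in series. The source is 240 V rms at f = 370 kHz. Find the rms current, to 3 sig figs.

ω = 2πf = 2.325e+06 rad/s
X_L = ωL = 479 Ω
X_C = 1/(ωC) = 1190 Ω
Net reactance X = X_L − X_C = -716 Ω
Z = − j716 Ω
|Z| = √(0² + 716²) = 716 Ω
I = V/|Z| = 240/716 = 335 mA

335 mA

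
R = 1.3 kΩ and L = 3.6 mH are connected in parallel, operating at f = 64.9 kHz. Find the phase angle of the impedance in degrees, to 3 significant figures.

41.5°

ω = 2πf = 407800 rad/s
X_L = ωL = 1470 Ω
Parallel: admittances add. Y = 1/R + 1/(jωL)
Y = (0.000769 − j0.000681) S
|Y| = 0.00103 S → |Z| = 1/|Y| = 973 Ω, ∠Z = −∠Y = 41.5°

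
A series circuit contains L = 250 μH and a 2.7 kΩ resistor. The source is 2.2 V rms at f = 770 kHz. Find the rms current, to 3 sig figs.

744 μA

ω = 2πf = 4.838e+06 rad/s
X_L = ωL = 1210 Ω
Z = 2700 + j1210 Ω
|Z| = √(2700² + 1210²) = 2960 Ω
I = V/|Z| = 2.2/2960 = 744 μA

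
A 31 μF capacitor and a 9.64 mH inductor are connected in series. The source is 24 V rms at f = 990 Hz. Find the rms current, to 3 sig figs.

438 mA

ω = 2πf = 6220 rad/s
X_L = ωL = 60.0 Ω
X_C = 1/(ωC) = 5.19 Ω
Net reactance X = X_L − X_C = 54.8 Ω
Z = j54.8 Ω
|Z| = √(0² + 54.8²) = 54.8 Ω
I = V/|Z| = 24/54.8 = 438 mA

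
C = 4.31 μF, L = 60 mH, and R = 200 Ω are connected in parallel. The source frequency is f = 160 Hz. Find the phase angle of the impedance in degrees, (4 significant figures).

67.79°

ω = 2πf = 1005 rad/s
X_L = ωL = 60.32 Ω
X_C = 1/(ωC) = 230.8 Ω
Parallel: admittances add. Y = 1/R + 1/(jωL) + jωC
Y = (0.005000 − j0.01225) S
|Y| = 0.01323 S → |Z| = 1/|Y| = 75.60 Ω, ∠Z = −∠Y = 67.79°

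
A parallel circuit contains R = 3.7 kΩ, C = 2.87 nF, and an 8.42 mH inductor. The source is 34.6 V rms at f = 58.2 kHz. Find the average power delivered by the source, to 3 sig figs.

324 mW

ω = 2πf = 365700 rad/s
X_L = ωL = 3080 Ω
X_C = 1/(ωC) = 953 Ω
Parallel: admittances add. Y = 1/R + 1/(jωL) + jωC
Y = (0.000270 + j0.000725) S
|Y| = 0.000773 S → |Z| = 1/|Y| = 1290 Ω, ∠Z = −∠Y = -69.5°
I = V/|Z| = 26.8 mA
P = VI cos φ = 34.6 × 0.0268 × cos(-69.5°) = 324 mW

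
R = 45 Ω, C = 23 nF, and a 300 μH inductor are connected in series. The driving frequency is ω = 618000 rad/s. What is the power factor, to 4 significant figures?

0.3643

X_L = ωL = 185.4 Ω
X_C = 1/(ωC) = 70.35 Ω
Net reactance X = X_L − X_C = 115.0 Ω
Z = 45.00 + j115.0 Ω
|Z| = √(45.00² + 115.0²) = 123.5 Ω
∠Z = arctan(115.0/45.00) = 68.64°
cos φ = cos(68.64°) = 0.3643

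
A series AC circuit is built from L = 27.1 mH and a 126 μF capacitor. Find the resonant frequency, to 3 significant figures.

86.1 Hz

ω₀ = 1/√(LC) = 1/√(0.0271 × 0.000126) = 541.2 rad/s
f₀ = ω₀/(2π) = 86.1 Hz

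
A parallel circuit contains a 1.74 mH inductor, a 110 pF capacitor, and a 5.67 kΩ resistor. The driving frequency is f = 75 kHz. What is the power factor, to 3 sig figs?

ω = 2πf = 471200 rad/s
X_L = ωL = 820 Ω
X_C = 1/(ωC) = 19300 Ω
Parallel: admittances add. Y = 1/R + 1/(jωL) + jωC
Y = (0.000176 − j0.00117) S
|Y| = 0.00118 S → |Z| = 1/|Y| = 847 Ω, ∠Z = −∠Y = 81.4°
cos φ = cos(81.4°) = 0.149

0.149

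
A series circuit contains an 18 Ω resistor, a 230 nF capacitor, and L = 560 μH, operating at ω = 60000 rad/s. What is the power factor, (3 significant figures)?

X_L = ωL = 33.6 Ω
X_C = 1/(ωC) = 72.5 Ω
Net reactance X = X_L − X_C = -38.9 Ω
Z = 18.0 − j38.9 Ω
|Z| = √(18.0² + 38.9²) = 42.8 Ω
∠Z = arctan(-38.9/18.0) = -65.1°
cos φ = cos(-65.1°) = 0.420

0.420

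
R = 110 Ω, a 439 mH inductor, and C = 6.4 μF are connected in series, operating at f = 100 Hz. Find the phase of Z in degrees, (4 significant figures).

13.87°

ω = 2πf = 628.3 rad/s
X_L = ωL = 275.8 Ω
X_C = 1/(ωC) = 248.7 Ω
Net reactance X = X_L − X_C = 27.15 Ω
Z = 110.0 + j27.15 Ω
|Z| = √(110.0² + 27.15²) = 113.3 Ω
∠Z = arctan(27.15/110.0) = 13.87°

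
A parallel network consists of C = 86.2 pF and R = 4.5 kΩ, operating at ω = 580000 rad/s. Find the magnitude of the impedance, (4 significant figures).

4390 Ω

X_C = 1/(ωC) = 20000 Ω
Parallel: admittances add. Y = 1/R + jωC
Y = (0.0002222 + j5e-05) S
|Y| = 0.0002278 S → |Z| = 1/|Y| = 4390 Ω, ∠Z = −∠Y = -12.68°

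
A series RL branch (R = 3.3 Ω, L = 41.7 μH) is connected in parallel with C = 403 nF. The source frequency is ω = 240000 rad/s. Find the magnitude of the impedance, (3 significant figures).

32.9 Ω

X_L = ωL = 10.0 Ω
X_C = 1/(ωC) = 10.3 Ω
Branch 1 (R+jX_L): Z₁ = 3.30 + j10.0 Ω, |Z₁| = 10.5 Ω
Branch 2 (−jX_C): Z₂ = −j10.3 Ω
Parallel: Z = Z₁Z₂/(Z₁+Z₂), |Z| = 32.9 Ω, ∠Z = -12.5°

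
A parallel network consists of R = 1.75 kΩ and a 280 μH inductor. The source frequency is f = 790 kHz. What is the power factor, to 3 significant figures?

0.622

ω = 2πf = 4.964e+06 rad/s
X_L = ωL = 1390 Ω
Parallel: admittances add. Y = 1/R + 1/(jωL)
Y = (0.000571 − j0.000720) S
|Y| = 0.000919 S → |Z| = 1/|Y| = 1090 Ω, ∠Z = −∠Y = 51.5°
cos φ = cos(51.5°) = 0.622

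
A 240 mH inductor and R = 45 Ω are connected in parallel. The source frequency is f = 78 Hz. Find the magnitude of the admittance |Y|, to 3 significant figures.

ω = 2πf = 490.1 rad/s
X_L = ωL = 118 Ω
Parallel: admittances add. Y = 1/R + 1/(jωL)
Y = (0.0222 − j0.00850) S
|Y| = 0.0238 S → |Z| = 1/|Y| = 42.0 Ω, ∠Z = −∠Y = 20.9°

23.8 mS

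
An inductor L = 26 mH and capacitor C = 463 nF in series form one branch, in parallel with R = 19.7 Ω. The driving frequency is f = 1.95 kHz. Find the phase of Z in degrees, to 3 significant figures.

ω = 2πf = 12250 rad/s
X_L = ωL = 319 Ω
X_C = 1/(ωC) = 176 Ω
Branch 1: Z₁ = R = 19.7 Ω
Branch 2 (series LC): Z₂ = j(X_L − X_C) = j142 Ω
Parallel: Z = Z₁Z₂/(Z₁+Z₂), |Z| = 19.5 Ω, ∠Z = 7.88°

7.88°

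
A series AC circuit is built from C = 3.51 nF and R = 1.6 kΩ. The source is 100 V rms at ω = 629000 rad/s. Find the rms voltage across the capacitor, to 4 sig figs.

X_C = 1/(ωC) = 452.9 Ω
Z = 1600 − j452.9 Ω
|Z| = √(1600² + 452.9²) = 1663 Ω
I = V/|Z| = 60.14 mA
V_C = I·|Z_C| = 0.06014 × 452.9 = 27.24 V

27.24 V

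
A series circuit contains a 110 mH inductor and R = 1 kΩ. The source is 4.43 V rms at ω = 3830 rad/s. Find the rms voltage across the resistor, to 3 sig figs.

4.08 V

X_L = ωL = 421 Ω
Z = 1000 + j421 Ω
|Z| = √(1000² + 421²) = 1090 Ω
I = V/|Z| = 4.08 mA
V_R = I·|Z_R| = 0.00408 × 1000 = 4.08 V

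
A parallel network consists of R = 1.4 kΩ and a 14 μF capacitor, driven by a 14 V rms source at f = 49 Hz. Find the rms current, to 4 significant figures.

61.17 mA

ω = 2πf = 307.9 rad/s
X_C = 1/(ωC) = 232.0 Ω
Parallel: admittances add. Y = 1/R + jωC
Y = (0.0007143 + j0.004310) S
|Y| = 0.004369 S → |Z| = 1/|Y| = 228.9 Ω, ∠Z = −∠Y = -80.59°
I = V/|Z| = 14/228.9 = 61.17 mA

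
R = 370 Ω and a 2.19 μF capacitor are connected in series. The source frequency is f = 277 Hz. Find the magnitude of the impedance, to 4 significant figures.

453.6 Ω

ω = 2πf = 1740 rad/s
X_C = 1/(ωC) = 262.4 Ω
Z = 370.0 − j262.4 Ω
|Z| = √(370.0² + 262.4²) = 453.6 Ω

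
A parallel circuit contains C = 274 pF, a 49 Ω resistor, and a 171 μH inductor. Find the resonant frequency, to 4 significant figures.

735.3 kHz

ω₀ = 1/√(LC) = 1/√(0.000171 × 2.74e-10) = 4.62e+06 rad/s
f₀ = ω₀/(2π) = 735.3 kHz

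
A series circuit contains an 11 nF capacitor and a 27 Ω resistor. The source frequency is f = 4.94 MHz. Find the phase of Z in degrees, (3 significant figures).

ω = 2πf = 3.104e+07 rad/s
X_C = 1/(ωC) = 2.93 Ω
Z = 27.0 − j2.93 Ω
|Z| = √(27.0² + 2.93²) = 27.2 Ω
∠Z = arctan(-2.93/27.0) = -6.19°

-6.19°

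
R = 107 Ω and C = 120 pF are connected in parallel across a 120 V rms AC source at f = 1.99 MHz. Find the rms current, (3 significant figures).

1.14 A

ω = 2πf = 1.25e+07 rad/s
X_C = 1/(ωC) = 666 Ω
Parallel: admittances add. Y = 1/R + jωC
Y = (0.00935 + j0.00150) S
|Y| = 0.00947 S → |Z| = 1/|Y| = 106 Ω, ∠Z = −∠Y = -9.12°
I = V/|Z| = 120/106 = 1.14 A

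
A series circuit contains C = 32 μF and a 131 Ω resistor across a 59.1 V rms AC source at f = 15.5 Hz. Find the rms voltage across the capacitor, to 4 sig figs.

ω = 2πf = 97.39 rad/s
X_C = 1/(ωC) = 320.9 Ω
Z = 131.0 − j320.9 Ω
|Z| = √(131.0² + 320.9²) = 346.6 Ω
I = V/|Z| = 170.5 mA
V_C = I·|Z_C| = 0.1705 × 320.9 = 54.72 V

54.72 V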